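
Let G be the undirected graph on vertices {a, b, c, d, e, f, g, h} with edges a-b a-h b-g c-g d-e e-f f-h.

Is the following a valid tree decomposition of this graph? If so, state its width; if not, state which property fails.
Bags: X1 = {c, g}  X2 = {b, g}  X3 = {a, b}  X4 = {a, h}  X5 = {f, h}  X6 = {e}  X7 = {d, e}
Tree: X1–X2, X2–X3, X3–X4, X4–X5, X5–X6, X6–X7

A tree decomposition must satisfy three properties: every vertex lies in some bag; for every edge, both endpoints lie together in some bag; and for every vertex, the bags containing it form a connected subtree. Here edge (f,e) lies in no bag, so the decomposition is invalid.

No — edge (f,e) lies in no bag.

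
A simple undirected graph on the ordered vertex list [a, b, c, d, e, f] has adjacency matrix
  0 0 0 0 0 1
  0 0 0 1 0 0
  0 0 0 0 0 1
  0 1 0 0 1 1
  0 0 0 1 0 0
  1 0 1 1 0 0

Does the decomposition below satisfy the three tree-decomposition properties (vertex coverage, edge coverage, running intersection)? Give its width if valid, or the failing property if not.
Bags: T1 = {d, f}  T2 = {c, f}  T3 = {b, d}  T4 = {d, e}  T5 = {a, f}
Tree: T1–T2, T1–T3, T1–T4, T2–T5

Vertex coverage: the bags together contain {a, b, c, d, e, f}, the full vertex set. Edge coverage: each edge of G has both endpoints in at least one bag. Running intersection: for every vertex, the bags containing it form a connected subtree. All three properties hold, so this is a valid tree decomposition of width max|bag| − 1 = 1, and hence tw(G) ≤ 1.

Yes; width 1.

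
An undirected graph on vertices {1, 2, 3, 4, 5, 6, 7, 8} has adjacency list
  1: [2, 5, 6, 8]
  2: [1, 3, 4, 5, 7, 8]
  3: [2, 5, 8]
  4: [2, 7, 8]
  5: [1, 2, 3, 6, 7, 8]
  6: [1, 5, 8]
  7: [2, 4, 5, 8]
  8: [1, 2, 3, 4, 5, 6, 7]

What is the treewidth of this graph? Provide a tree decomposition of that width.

Every bag has size at most 4, so the width is 4 − 1 = 3 and tw(G) ≤ 3. For the lower bound, the 4 vertices {2, 4, 7, 8} are pairwise adjacent, and any tree decomposition puts a clique entirely inside one bag — forcing width ≥ 3. Combining the bounds, tw(G) = 3.

Treewidth 3.
Bags: B1 = {1, 2, 5, 8}  B2 = {2, 5, 7, 8}  B3 = {2, 4, 7, 8}  B4 = {2, 3, 5, 8}  B5 = {1, 5, 6, 8}
Tree: B1–B2, B2–B3, B1–B4, B1–B5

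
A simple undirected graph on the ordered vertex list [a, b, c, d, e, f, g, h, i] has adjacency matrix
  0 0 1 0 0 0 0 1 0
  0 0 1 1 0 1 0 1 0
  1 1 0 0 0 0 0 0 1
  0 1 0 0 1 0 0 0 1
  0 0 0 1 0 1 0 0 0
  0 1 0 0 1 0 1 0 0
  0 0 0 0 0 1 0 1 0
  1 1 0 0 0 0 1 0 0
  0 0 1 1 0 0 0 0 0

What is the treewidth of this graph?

3

A width-3 tree decomposition is:
Bags: B1 = {d, e, f, i}  B2 = {b, d, f, i}  B3 = {b, c, f, i}  B4 = {b, c, f, g}  B5 = {b, c, g, h}  B6 = {a, c, g, h}
Tree: B1–B2, B2–B3, B3–B4, B4–B5, B5–B6
Every bag has size at most 4, so the width is 4 − 1 = 3 and tw(G) ≤ 3. For the lower bound: the 4 vertex sets {d,e,i}, {f}, {b}, {a,c,g,h} are disjoint, each induces a connected subgraph, and every pair is joined by at least one edge of G. Contracting each set to a single vertex therefore yields K_{4} as a minor, and since treewidth is minor-monotone, tw(G) ≥ tw(K_{4}) = 3. Hence tw(G) = 3 exactly.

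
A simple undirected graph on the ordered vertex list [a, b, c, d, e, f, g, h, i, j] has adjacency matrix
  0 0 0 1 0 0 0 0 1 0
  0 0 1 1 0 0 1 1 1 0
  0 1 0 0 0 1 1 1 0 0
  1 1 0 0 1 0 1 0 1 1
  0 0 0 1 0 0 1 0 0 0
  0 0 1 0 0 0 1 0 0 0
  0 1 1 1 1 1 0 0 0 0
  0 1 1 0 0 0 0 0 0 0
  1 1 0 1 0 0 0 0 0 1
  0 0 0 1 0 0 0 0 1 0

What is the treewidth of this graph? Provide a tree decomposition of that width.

Treewidth 2.
One optimal decomposition is:
Bags: B1 = {b, d, g}  B2 = {d, e, g}  B3 = {b, c, g}  B4 = {b, d, i}  B5 = {a, d, i}  B6 = {d, i, j}  B7 = {c, f, g}  B8 = {b, c, h}
Tree: B1–B2, B1–B3, B1–B4, B4–B5, B4–B6, B3–B7, B3–B8

Each bag holds 3 vertices, so the decomposition has width 2, which upper-bounds the treewidth. Conversely, {d, e, g} is a clique of size 3, and the vertices of any clique must share a bag in every tree decomposition; so some bag has ≥ 3 vertices and tw(G) ≥ 2. Hence tw(G) = 2 exactly.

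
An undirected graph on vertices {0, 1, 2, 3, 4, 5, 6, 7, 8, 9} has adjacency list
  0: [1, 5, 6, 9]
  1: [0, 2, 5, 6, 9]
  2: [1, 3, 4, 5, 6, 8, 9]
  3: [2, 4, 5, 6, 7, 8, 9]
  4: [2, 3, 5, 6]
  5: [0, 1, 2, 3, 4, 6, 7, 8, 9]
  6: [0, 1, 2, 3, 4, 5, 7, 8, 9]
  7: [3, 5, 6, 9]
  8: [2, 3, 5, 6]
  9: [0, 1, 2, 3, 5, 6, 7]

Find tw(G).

4

A width-4 tree decomposition is:
Bags: B1 = {2, 3, 5, 6, 9}  B2 = {3, 5, 6, 7, 9}  B3 = {1, 2, 5, 6, 9}  B4 = {2, 3, 4, 5, 6}  B5 = {2, 3, 5, 6, 8}  B6 = {0, 1, 5, 6, 9}
Tree: B1–B2, B1–B3, B1–B4, B4–B5, B3–B6
Every bag has size at most 5, so the width is 5 − 1 = 4 and tw(G) ≤ 4. For the lower bound, the 5 vertices {0, 1, 5, 6, 9} are pairwise adjacent, and any tree decomposition puts a clique entirely inside one bag — forcing width ≥ 4. Combining the bounds, tw(G) = 4.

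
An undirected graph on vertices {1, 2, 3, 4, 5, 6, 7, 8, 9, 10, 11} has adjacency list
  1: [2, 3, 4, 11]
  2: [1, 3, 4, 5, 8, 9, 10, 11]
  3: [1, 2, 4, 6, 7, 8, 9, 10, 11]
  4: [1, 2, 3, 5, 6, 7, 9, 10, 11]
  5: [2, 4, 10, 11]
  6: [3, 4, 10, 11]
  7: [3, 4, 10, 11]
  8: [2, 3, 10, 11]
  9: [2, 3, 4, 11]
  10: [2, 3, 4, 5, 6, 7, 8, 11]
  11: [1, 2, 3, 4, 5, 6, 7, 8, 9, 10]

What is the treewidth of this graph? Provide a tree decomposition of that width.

The largest bag has 5 vertices, giving width 4; this decomposition certifies tw(G) ≤ 4. For the lower bound, the 5 vertices {2, 3, 8, 10, 11} are pairwise adjacent, and any tree decomposition puts a clique entirely inside one bag — forcing width ≥ 4. Therefore the treewidth is 4.

Treewidth 4.
One optimal decomposition is:
Bags: B1 = {2, 3, 4, 10, 11}  B2 = {2, 4, 5, 10, 11}  B3 = {3, 4, 6, 10, 11}  B4 = {3, 4, 7, 10, 11}  B5 = {1, 2, 3, 4, 11}  B6 = {2, 3, 4, 9, 11}  B7 = {2, 3, 8, 10, 11}
Tree: B1–B2, B1–B3, B3–B4, B1–B5, B1–B6, B1–B7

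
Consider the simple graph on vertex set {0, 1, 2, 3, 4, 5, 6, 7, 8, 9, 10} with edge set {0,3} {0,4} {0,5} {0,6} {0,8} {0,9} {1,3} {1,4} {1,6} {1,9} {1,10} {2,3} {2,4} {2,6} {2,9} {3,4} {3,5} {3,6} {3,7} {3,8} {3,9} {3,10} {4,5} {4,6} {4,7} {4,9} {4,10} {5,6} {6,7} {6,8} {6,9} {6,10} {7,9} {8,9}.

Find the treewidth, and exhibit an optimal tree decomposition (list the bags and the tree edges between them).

Treewidth 4.
One such decomposition:
Bags: B1 = {0, 3, 4, 6, 9}  B2 = {1, 3, 4, 6, 9}  B3 = {0, 3, 4, 5, 6}  B4 = {2, 3, 4, 6, 9}  B5 = {0, 3, 6, 8, 9}  B6 = {3, 4, 6, 7, 9}  B7 = {1, 3, 4, 6, 10}
Tree: B1–B2, B1–B3, B1–B4, B1–B5, B2–B6, B2–B7

The largest bag has 5 vertices, giving width 4; this decomposition certifies tw(G) ≤ 4. For the lower bound, the 5 vertices {0, 3, 6, 8, 9} are pairwise adjacent, and any tree decomposition puts a clique entirely inside one bag — forcing width ≥ 4. Therefore the treewidth is 4.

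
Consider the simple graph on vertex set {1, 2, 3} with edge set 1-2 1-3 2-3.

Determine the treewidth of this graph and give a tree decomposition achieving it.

With just one bag of size 3, the width is 3 − 1 = 2, so tw(G) ≤ 2. For the lower bound, the 3 vertices {1, 2, 3} are pairwise adjacent, and any tree decomposition puts a clique entirely inside one bag — forcing width ≥ 2. The upper and lower bounds meet at 2, so that is the treewidth.

Treewidth 2.
Bags: B1 = {1, 2, 3}
Tree: (single bag)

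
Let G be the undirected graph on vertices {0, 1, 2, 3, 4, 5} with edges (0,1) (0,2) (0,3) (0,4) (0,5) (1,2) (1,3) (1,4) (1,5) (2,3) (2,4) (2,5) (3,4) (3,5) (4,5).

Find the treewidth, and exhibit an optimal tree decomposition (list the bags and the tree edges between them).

Treewidth 5.
One optimal decomposition is:
Bags: B1 = {0, 1, 2, 3, 4, 5}
Tree: (single bag)

With just one bag of size 6, the width is 6 − 1 = 5, so tw(G) ≤ 5. On the other hand G contains the 6-clique {0, 1, 2, 3, 4, 5}. A clique must lie in a single bag of any decomposition, so no decomposition can have width below 5. Therefore the treewidth is 5.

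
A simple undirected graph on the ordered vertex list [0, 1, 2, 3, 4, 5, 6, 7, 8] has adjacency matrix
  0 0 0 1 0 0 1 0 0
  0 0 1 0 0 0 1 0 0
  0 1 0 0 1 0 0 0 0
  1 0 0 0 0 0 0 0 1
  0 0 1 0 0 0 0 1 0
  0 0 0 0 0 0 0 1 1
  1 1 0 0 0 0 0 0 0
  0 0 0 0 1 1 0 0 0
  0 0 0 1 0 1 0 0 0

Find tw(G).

2

A width-2 tree decomposition is:
Bags: B1 = {1, 2, 4}  B2 = {1, 4, 6}  B3 = {0, 4, 6}  B4 = {0, 3, 4}  B5 = {3, 4, 8}  B6 = {4, 5, 8}  B7 = {4, 5, 7}
Tree: B1–B2, B2–B3, B3–B4, B4–B5, B5–B6, B6–B7
Each bag holds 3 vertices, so the decomposition has width 2, which upper-bounds the treewidth. The edges 4–2–1–6–0–3–8–5–7–4 form a cycle, so G is not a tree and its treewidth is at least 2. The upper and lower bounds meet at 2, so that is the treewidth.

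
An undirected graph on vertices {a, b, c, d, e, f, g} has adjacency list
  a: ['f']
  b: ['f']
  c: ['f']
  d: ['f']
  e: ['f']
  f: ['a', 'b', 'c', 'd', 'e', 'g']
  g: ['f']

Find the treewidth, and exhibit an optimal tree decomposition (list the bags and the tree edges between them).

Treewidth 1.
Bags: B1 = {b, f}  B2 = {d, f}  B3 = {f, g}  B4 = {e, f}  B5 = {a, f}  B6 = {c, f}
Tree: B1–B2, B2–B3, B2–B4, B4–B5, B2–B6

The largest bag has 2 vertices, giving width 1; this decomposition certifies tw(G) ≤ 1. Any graph with an edge has treewidth ≥ 1, and G has the edge f–b. Therefore the treewidth is 1.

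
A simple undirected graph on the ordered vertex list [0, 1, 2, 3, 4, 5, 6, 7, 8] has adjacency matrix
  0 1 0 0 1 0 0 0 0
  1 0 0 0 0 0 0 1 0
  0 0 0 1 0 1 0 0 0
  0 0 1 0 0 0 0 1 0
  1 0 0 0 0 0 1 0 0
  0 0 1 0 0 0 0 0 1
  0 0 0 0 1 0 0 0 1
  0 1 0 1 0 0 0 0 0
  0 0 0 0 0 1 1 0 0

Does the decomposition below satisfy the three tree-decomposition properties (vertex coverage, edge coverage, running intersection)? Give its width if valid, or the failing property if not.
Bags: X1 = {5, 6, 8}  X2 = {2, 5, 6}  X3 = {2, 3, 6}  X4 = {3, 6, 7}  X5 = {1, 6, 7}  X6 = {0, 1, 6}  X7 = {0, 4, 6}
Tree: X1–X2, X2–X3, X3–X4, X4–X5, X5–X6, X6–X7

Yes; width 2.

Every vertex of G appears in some bag (union = {0, 1, 2, 3, 4, 5, 6, 7, 8}); every edge is covered by a bag; and for each vertex v the set of bags containing v is connected in the bag tree. The decomposition is therefore valid. The largest bag has 3 vertices, so the width is 2.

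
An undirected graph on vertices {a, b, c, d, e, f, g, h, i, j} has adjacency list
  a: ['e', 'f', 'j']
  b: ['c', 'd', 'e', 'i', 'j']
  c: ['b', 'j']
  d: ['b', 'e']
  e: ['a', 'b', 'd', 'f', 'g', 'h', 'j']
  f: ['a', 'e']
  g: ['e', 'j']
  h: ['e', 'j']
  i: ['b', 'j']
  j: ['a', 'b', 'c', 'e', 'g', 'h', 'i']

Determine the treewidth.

A width-2 tree decomposition is:
Bags: B1 = {b, e, j}  B2 = {b, c, j}  B3 = {b, d, e}  B4 = {b, i, j}  B5 = {e, g, j}  B6 = {a, e, j}  B7 = {e, h, j}  B8 = {a, e, f}
Tree: B1–B2, B1–B3, B1–B4, B1–B5, B5–B6, B6–B7, B6–B8
The largest bag has 3 vertices, giving width 2; this decomposition certifies tw(G) ≤ 2. For the lower bound, the 3 vertices {b, d, e} are pairwise adjacent, and any tree decomposition puts a clique entirely inside one bag — forcing width ≥ 2. The upper and lower bounds meet at 2, so that is the treewidth.

2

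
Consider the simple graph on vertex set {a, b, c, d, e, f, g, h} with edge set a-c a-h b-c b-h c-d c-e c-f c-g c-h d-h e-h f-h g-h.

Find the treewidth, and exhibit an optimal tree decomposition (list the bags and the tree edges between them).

Treewidth 2.
One optimal decomposition is:
Bags: B1 = {b, c, h}  B2 = {c, f, h}  B3 = {c, g, h}  B4 = {c, e, h}  B5 = {a, c, h}  B6 = {c, d, h}
Tree: B1–B2, B2–B3, B3–B4, B1–B5, B5–B6

The largest bag has 3 vertices, giving width 2; this decomposition certifies tw(G) ≤ 2. For the lower bound, the 3 vertices {c, d, h} are pairwise adjacent, and any tree decomposition puts a clique entirely inside one bag — forcing width ≥ 2. Therefore the treewidth is 2.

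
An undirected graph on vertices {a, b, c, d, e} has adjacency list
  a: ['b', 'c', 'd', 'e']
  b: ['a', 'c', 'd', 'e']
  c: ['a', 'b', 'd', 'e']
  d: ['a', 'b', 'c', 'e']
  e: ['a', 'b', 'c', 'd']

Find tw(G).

A width-4 tree decomposition is:
Bags: B1 = {a, b, c, d, e}
Tree: (single bag)
With just one bag of size 5, the width is 5 − 1 = 4, so tw(G) ≤ 4. On the other hand G contains the 5-clique {a, b, c, d, e}. A clique must lie in a single bag of any decomposition, so no decomposition can have width below 4. The upper and lower bounds meet at 4, so that is the treewidth.

4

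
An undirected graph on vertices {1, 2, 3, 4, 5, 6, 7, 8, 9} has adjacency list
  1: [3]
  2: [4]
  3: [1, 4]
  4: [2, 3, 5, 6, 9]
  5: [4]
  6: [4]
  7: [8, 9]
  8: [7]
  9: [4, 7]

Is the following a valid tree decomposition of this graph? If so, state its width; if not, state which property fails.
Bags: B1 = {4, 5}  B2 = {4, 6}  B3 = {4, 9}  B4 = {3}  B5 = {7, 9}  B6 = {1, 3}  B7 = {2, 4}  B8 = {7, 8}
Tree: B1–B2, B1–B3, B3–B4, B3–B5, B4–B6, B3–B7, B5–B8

A tree decomposition must satisfy three properties: every vertex lies in some bag; for every edge, both endpoints lie together in some bag; and for every vertex, the bags containing it form a connected subtree. Here edge (4,3) lies in no bag, so the decomposition is invalid.

No — edge (4,3) lies in no bag.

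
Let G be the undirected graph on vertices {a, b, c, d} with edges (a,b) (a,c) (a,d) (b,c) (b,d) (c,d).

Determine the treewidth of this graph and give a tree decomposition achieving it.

Treewidth 3.
One such decomposition:
Bags: B1 = {a, b, c, d}
Tree: (single bag)

A single bag containing all 4 vertices is trivially a valid decomposition of width 3. For the lower bound, the 4 vertices {a, b, c, d} are pairwise adjacent, and any tree decomposition puts a clique entirely inside one bag — forcing width ≥ 3. Combining the bounds, tw(G) = 3.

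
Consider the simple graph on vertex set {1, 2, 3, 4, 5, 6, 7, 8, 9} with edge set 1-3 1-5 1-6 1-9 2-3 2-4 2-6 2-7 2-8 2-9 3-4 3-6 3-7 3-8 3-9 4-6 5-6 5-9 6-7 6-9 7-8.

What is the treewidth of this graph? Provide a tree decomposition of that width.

The largest bag has 4 vertices, giving width 3; this decomposition certifies tw(G) ≤ 3. Conversely, {1, 3, 6, 9} is a clique of size 4, and the vertices of any clique must share a bag in every tree decomposition; so some bag has ≥ 4 vertices and tw(G) ≥ 3. Therefore the treewidth is 3.

Treewidth 3.
One optimal decomposition is:
Bags: B1 = {2, 3, 6, 9}  B2 = {2, 3, 6, 7}  B3 = {1, 3, 6, 9}  B4 = {1, 5, 6, 9}  B5 = {2, 3, 4, 6}  B6 = {2, 3, 7, 8}
Tree: B1–B2, B1–B3, B3–B4, B2–B5, B2–B6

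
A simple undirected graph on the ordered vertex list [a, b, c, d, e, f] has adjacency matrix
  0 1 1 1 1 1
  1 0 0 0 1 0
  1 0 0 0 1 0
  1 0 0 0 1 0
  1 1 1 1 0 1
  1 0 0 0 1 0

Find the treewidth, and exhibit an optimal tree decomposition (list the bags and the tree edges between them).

Treewidth 2.
One optimal decomposition is:
Bags: B1 = {a, b, e}  B2 = {a, c, e}  B3 = {a, d, e}  B4 = {a, e, f}
Tree: B1–B2, B2–B3, B1–B4

Each bag holds 3 vertices, so the decomposition has width 2, which upper-bounds the treewidth. Conversely, {a, d, e} is a clique of size 3, and the vertices of any clique must share a bag in every tree decomposition; so some bag has ≥ 3 vertices and tw(G) ≥ 2. The upper and lower bounds meet at 2, so that is the treewidth.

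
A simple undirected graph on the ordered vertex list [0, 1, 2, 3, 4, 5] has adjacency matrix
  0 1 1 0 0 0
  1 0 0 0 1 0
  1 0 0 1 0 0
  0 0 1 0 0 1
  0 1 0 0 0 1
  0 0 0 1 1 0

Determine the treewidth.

2

A width-2 tree decomposition is:
Bags: B1 = {0, 1, 4}  B2 = {0, 2, 4}  B3 = {2, 3, 4}  B4 = {3, 4, 5}
Tree: B1–B2, B2–B3, B3–B4
The largest bag has 3 vertices, giving width 2; this decomposition certifies tw(G) ≤ 2. For the lower bound, G contains the cycle 4–1–0–2–3–5–4, so G is not a forest; only forests have treewidth ≤ 1, hence tw(G) ≥ 2. Combining the bounds, tw(G) = 2.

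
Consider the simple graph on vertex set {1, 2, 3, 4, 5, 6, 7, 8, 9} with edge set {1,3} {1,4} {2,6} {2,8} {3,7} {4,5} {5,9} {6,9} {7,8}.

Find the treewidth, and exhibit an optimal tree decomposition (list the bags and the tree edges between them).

Treewidth 2.
One optimal decomposition is:
Bags: B1 = {4, 5, 9}  B2 = {4, 6, 9}  B3 = {2, 4, 6}  B4 = {2, 4, 8}  B5 = {4, 7, 8}  B6 = {3, 4, 7}  B7 = {1, 3, 4}
Tree: B1–B2, B2–B3, B3–B4, B4–B5, B5–B6, B6–B7

Every bag has size at most 3, so the width is 3 − 1 = 2 and tw(G) ≤ 2. The edges 4–5–9–6–2–8–7–3–1–4 form a cycle, so G is not a tree and its treewidth is at least 2. Therefore the treewidth is 2.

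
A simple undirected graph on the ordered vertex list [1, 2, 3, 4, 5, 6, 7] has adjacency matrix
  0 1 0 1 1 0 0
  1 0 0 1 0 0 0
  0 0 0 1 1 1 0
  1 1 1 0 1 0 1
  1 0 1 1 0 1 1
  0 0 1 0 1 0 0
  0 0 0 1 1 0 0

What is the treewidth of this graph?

A width-2 tree decomposition is:
Bags: B1 = {4, 5, 7}  B2 = {3, 4, 5}  B3 = {1, 4, 5}  B4 = {1, 2, 4}  B5 = {3, 5, 6}
Tree: B1–B2, B1–B3, B3–B4, B2–B5
The largest bag has 3 vertices, giving width 2; this decomposition certifies tw(G) ≤ 2. Conversely, {1, 2, 4} is a clique of size 3, and the vertices of any clique must share a bag in every tree decomposition; so some bag has ≥ 3 vertices and tw(G) ≥ 2. The upper and lower bounds meet at 2, so that is the treewidth.

2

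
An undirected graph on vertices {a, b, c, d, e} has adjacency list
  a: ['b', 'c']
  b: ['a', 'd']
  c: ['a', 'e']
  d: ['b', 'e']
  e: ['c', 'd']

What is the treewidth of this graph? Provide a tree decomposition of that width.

Every bag has size at most 3, so the width is 3 − 1 = 2 and tw(G) ≤ 2. For the lower bound, G contains the cycle b–a–c–e–d–b, so G is not a forest; only forests have treewidth ≤ 1, hence tw(G) ≥ 2. The upper and lower bounds meet at 2, so that is the treewidth.

Treewidth 2.
One optimal decomposition is:
Bags: B1 = {a, b, c}  B2 = {b, c, e}  B3 = {b, d, e}
Tree: B1–B2, B2–B3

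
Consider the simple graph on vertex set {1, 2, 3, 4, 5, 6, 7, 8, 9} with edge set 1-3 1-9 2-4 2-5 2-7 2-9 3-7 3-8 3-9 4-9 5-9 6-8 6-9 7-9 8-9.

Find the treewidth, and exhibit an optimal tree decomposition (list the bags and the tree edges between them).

Every bag has size at most 3, so the width is 3 − 1 = 2 and tw(G) ≤ 2. On the other hand G contains the 3-clique {1, 3, 9}. A clique must lie in a single bag of any decomposition, so no decomposition can have width below 2. The upper and lower bounds meet at 2, so that is the treewidth.

Treewidth 2.
One optimal decomposition is:
Bags: B1 = {3, 7, 9}  B2 = {3, 8, 9}  B3 = {2, 7, 9}  B4 = {1, 3, 9}  B5 = {2, 4, 9}  B6 = {2, 5, 9}  B7 = {6, 8, 9}
Tree: B1–B2, B1–B3, B1–B4, B3–B5, B3–B6, B2–B7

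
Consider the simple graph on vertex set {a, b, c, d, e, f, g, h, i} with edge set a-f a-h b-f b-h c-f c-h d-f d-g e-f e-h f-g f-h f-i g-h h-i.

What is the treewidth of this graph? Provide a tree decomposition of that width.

Treewidth 2.
One such decomposition:
Bags: B1 = {e, f, h}  B2 = {f, g, h}  B3 = {d, f, g}  B4 = {a, f, h}  B5 = {f, h, i}  B6 = {b, f, h}  B7 = {c, f, h}
Tree: B1–B2, B2–B3, B2–B4, B4–B5, B4–B6, B1–B7

Every bag has size at most 3, so the width is 3 − 1 = 2 and tw(G) ≤ 2. On the other hand G contains the 3-clique {d, f, g}. A clique must lie in a single bag of any decomposition, so no decomposition can have width below 2. Therefore the treewidth is 2.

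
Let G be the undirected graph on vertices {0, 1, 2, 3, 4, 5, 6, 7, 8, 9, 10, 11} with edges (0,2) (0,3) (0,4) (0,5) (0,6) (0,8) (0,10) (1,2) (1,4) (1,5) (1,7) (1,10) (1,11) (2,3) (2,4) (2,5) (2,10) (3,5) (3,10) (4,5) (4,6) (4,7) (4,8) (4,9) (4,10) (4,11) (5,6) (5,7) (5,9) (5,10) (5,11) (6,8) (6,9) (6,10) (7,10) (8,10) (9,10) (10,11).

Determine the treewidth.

A width-4 tree decomposition is:
Bags: B1 = {0, 2, 4, 5, 10}  B2 = {1, 2, 4, 5, 10}  B3 = {0, 4, 5, 6, 10}  B4 = {1, 4, 5, 10, 11}  B5 = {1, 4, 5, 7, 10}  B6 = {4, 5, 6, 9, 10}  B7 = {0, 4, 6, 8, 10}  B8 = {0, 2, 3, 5, 10}
Tree: B1–B2, B1–B3, B2–B4, B2–B5, B3–B6, B3–B7, B1–B8
Every bag has size at most 5, so the width is 5 − 1 = 4 and tw(G) ≤ 4. For the lower bound, the 5 vertices {0, 2, 3, 5, 10} are pairwise adjacent, and any tree decomposition puts a clique entirely inside one bag — forcing width ≥ 4. Combining the bounds, tw(G) = 4.

4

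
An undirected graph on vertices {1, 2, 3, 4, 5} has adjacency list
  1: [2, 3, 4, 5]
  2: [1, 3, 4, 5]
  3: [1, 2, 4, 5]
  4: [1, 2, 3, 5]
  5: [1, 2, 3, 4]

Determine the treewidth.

4

A width-4 tree decomposition is:
Bags: B1 = {1, 2, 3, 4, 5}
Tree: (single bag)
With just one bag of size 5, the width is 5 − 1 = 4, so tw(G) ≤ 4. For the lower bound, the 5 vertices {1, 2, 3, 4, 5} are pairwise adjacent, and any tree decomposition puts a clique entirely inside one bag — forcing width ≥ 4. Hence tw(G) = 4 exactly.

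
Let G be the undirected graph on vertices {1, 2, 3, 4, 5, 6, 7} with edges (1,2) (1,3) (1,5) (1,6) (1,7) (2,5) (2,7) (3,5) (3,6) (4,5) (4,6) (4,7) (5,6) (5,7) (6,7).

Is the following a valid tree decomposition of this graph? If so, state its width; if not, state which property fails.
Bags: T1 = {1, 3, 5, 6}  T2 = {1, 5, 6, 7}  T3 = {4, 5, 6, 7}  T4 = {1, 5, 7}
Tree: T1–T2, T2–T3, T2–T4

A tree decomposition must satisfy three properties: every vertex lies in some bag; for every edge, both endpoints lie together in some bag; and for every vertex, the bags containing it form a connected subtree. Here vertex 2 appears in no bag, so the decomposition is invalid.

No — vertex 2 appears in no bag.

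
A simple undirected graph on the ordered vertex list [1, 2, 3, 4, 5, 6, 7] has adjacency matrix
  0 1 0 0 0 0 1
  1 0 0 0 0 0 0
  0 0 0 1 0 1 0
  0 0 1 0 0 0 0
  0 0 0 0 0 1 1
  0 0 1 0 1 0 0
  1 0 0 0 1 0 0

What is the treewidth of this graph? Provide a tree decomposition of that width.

Every bag has size at most 2, so the width is 2 − 1 = 1 and tw(G) ≤ 1. G has an edge, so its treewidth is at least 1. Combining the bounds, tw(G) = 1.

Treewidth 1.
One optimal decomposition is:
Bags: B1 = {3, 4}  B2 = {3, 6}  B3 = {5, 6}  B4 = {5, 7}  B5 = {1, 7}  B6 = {1, 2}
Tree: B1–B2, B2–B3, B3–B4, B4–B5, B5–B6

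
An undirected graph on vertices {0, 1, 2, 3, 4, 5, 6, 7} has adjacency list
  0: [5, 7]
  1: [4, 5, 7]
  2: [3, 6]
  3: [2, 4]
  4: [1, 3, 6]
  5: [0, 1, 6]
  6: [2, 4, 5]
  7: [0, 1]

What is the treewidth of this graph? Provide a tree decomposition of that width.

The largest bag has 3 vertices, giving width 2; this decomposition certifies tw(G) ≤ 2. Since 7–0–5–1–7 is a cycle in G, G is not acyclic. Forests are exactly the graphs of treewidth ≤ 1, so tw(G) ≥ 2. Combining the bounds, tw(G) = 2.

Treewidth 2.
Bags: B1 = {0, 1, 7}  B2 = {0, 1, 5}  B3 = {1, 4, 5}  B4 = {4, 5, 6}  B5 = {3, 4, 6}  B6 = {2, 3, 6}
Tree: B1–B2, B2–B3, B3–B4, B4–B5, B5–B6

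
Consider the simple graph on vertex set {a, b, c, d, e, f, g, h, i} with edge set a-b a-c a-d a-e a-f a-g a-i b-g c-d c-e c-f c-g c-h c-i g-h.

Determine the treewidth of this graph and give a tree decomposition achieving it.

Treewidth 2.
One optimal decomposition is:
Bags: B1 = {a, c, g}  B2 = {a, c, e}  B3 = {a, c, f}  B4 = {a, c, d}  B5 = {a, c, i}  B6 = {c, g, h}  B7 = {a, b, g}
Tree: B1–B2, B1–B3, B1–B4, B3–B5, B1–B6, B1–B7

The largest bag has 3 vertices, giving width 2; this decomposition certifies tw(G) ≤ 2. For the lower bound, the 3 vertices {c, g, h} are pairwise adjacent, and any tree decomposition puts a clique entirely inside one bag — forcing width ≥ 2. The upper and lower bounds meet at 2, so that is the treewidth.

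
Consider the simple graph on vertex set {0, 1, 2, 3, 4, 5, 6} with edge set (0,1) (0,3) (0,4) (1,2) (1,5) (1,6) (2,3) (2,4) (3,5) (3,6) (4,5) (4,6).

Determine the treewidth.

A width-3 tree decomposition is:
Bags: B1 = {1, 2, 3, 4}  B2 = {1, 3, 4, 6}  B3 = {1, 3, 4, 5}  B4 = {0, 1, 3, 4}
Tree: B1–B2, B2–B3, B3–B4
Every bag has size at most 4, so the width is 4 − 1 = 3 and tw(G) ≤ 3. For the lower bound: the 4 vertex sets {2,3}, {1,6}, {4}, {5} are disjoint, each induces a connected subgraph, and every pair is joined by at least one edge of G. Contracting each set to a single vertex therefore yields K_{4} as a minor, and since treewidth is minor-monotone, tw(G) ≥ tw(K_{4}) = 3. Hence tw(G) = 3 exactly.

3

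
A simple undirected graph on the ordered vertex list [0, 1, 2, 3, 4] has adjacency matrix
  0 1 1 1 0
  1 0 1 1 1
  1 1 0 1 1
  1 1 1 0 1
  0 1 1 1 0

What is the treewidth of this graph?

3

A width-3 tree decomposition is:
Bags: B1 = {0, 1, 2, 3}  B2 = {1, 2, 3, 4}
Tree: B1–B2
Each bag holds 4 vertices, so the decomposition has width 3, which upper-bounds the treewidth. On the other hand G contains the 4-clique {0, 1, 2, 3}. A clique must lie in a single bag of any decomposition, so no decomposition can have width below 3. Combining the bounds, tw(G) = 3.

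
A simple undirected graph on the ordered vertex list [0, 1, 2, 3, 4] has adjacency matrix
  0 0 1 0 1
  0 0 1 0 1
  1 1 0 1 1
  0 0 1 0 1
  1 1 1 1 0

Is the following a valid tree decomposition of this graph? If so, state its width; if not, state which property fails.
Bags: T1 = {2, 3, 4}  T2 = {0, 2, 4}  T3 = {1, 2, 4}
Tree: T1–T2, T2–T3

Yes; width 2.

Checking the three conditions: (i) the bags cover all of {0, 1, 2, 3, 4}; (ii) for each edge, some bag contains both endpoints; (iii) the bags containing any fixed vertex form a subtree. All hold, so the decomposition is valid with width 3 − 1 = 2.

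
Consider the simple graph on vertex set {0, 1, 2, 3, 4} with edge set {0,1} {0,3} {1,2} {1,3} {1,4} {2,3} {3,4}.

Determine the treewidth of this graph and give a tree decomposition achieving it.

Each bag holds 3 vertices, so the decomposition has width 2, which upper-bounds the treewidth. Conversely, {0, 1, 3} is a clique of size 3, and the vertices of any clique must share a bag in every tree decomposition; so some bag has ≥ 3 vertices and tw(G) ≥ 2. The upper and lower bounds meet at 2, so that is the treewidth.

Treewidth 2.
Bags: B1 = {0, 1, 3}  B2 = {1, 3, 4}  B3 = {1, 2, 3}
Tree: B1–B2, B1–B3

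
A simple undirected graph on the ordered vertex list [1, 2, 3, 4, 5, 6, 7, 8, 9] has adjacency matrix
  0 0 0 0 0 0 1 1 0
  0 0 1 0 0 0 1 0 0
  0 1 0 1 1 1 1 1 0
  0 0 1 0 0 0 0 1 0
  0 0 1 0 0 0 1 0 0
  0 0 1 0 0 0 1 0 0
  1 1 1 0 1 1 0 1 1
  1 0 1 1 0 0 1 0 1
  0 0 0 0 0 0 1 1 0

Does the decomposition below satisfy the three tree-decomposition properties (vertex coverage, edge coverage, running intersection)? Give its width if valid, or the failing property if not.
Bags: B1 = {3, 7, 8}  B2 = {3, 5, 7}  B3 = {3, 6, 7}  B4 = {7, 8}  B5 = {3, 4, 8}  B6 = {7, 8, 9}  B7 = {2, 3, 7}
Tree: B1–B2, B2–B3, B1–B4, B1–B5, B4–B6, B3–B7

No — vertex 1 appears in no bag.

A tree decomposition must satisfy three properties: every vertex lies in some bag; for every edge, both endpoints lie together in some bag; and for every vertex, the bags containing it form a connected subtree. Here vertex 1 appears in no bag, so the decomposition is invalid.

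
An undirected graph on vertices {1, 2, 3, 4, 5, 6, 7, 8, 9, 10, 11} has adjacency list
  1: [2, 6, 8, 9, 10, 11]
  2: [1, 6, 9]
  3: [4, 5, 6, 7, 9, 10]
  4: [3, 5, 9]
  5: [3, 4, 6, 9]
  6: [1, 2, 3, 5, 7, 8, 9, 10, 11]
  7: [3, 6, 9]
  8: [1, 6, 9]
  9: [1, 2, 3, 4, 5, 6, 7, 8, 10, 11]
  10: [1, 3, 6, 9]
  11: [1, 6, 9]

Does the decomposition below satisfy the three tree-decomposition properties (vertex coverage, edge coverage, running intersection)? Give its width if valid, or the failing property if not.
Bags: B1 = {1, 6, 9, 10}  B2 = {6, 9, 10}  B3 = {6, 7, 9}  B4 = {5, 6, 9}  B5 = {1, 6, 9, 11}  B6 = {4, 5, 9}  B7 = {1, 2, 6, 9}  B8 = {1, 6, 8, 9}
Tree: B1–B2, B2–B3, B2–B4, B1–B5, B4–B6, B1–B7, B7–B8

No — vertex 3 appears in no bag.

A tree decomposition must satisfy three properties: every vertex lies in some bag; for every edge, both endpoints lie together in some bag; and for every vertex, the bags containing it form a connected subtree. Here vertex 3 appears in no bag, so the decomposition is invalid.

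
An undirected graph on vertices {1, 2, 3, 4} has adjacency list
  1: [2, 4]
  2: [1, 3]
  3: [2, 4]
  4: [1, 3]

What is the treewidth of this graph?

A width-2 tree decomposition is:
Bags: B1 = {2, 3, 4}  B2 = {1, 2, 4}
Tree: B1–B2
The largest bag has 3 vertices, giving width 2; this decomposition certifies tw(G) ≤ 2. Since 4–3–2–1–4 is a cycle in G, G is not acyclic. Forests are exactly the graphs of treewidth ≤ 1, so tw(G) ≥ 2. Combining the bounds, tw(G) = 2.

2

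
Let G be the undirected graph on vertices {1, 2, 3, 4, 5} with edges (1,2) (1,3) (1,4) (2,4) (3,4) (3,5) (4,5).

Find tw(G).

2

A width-2 tree decomposition is:
Bags: B1 = {3, 4, 5}  B2 = {1, 3, 4}  B3 = {1, 2, 4}
Tree: B1–B2, B2–B3
The largest bag has 3 vertices, giving width 2; this decomposition certifies tw(G) ≤ 2. For the lower bound, the 3 vertices {1, 2, 4} are pairwise adjacent, and any tree decomposition puts a clique entirely inside one bag — forcing width ≥ 2. Combining the bounds, tw(G) = 2.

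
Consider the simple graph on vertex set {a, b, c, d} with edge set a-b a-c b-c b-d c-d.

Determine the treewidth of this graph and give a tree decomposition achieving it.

Treewidth 2.
One such decomposition:
Bags: B1 = {a, b, c}  B2 = {b, c, d}
Tree: B1–B2

Every bag has size at most 3, so the width is 3 − 1 = 2 and tw(G) ≤ 2. On the other hand G contains the 3-clique {b, c, d}. A clique must lie in a single bag of any decomposition, so no decomposition can have width below 2. Hence tw(G) = 2 exactly.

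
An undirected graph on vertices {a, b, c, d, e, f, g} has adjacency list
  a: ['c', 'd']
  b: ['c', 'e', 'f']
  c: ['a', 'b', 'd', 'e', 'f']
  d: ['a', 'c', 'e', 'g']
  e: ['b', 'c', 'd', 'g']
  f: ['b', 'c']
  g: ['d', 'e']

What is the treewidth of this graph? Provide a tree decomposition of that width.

The largest bag has 3 vertices, giving width 2; this decomposition certifies tw(G) ≤ 2. Conversely, {d, e, g} is a clique of size 3, and the vertices of any clique must share a bag in every tree decomposition; so some bag has ≥ 3 vertices and tw(G) ≥ 2. Hence tw(G) = 2 exactly.

Treewidth 2.
Bags: B1 = {b, c, e}  B2 = {c, d, e}  B3 = {b, c, f}  B4 = {a, c, d}  B5 = {d, e, g}
Tree: B1–B2, B1–B3, B2–B4, B2–B5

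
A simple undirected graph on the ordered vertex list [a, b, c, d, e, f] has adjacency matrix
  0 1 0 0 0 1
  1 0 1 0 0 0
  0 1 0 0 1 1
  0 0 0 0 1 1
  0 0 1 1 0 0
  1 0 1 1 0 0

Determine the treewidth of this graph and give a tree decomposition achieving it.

Treewidth 2.
One optimal decomposition is:
Bags: B1 = {a, b, c}  B2 = {a, c, f}  B3 = {c, e, f}  B4 = {d, e, f}
Tree: B1–B2, B2–B3, B3–B4

Each bag holds 3 vertices, so the decomposition has width 2, which upper-bounds the treewidth. For the lower bound, G contains the cycle b–a–f–c–b, so G is not a forest; only forests have treewidth ≤ 1, hence tw(G) ≥ 2. Hence tw(G) = 2 exactly.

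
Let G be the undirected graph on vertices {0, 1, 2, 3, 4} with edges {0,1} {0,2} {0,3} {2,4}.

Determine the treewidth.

1

A width-1 tree decomposition is:
Bags: B1 = {0, 2}  B2 = {0, 1}  B3 = {0, 3}  B4 = {2, 4}
Tree: B1–B2, B1–B3, B1–B4
The largest bag has 2 vertices, giving width 1; this decomposition certifies tw(G) ≤ 1. Since G has at least one edge (e.g. 0–2), it is not an edgeless graph, so tw(G) ≥ 1. Combining the bounds, tw(G) = 1.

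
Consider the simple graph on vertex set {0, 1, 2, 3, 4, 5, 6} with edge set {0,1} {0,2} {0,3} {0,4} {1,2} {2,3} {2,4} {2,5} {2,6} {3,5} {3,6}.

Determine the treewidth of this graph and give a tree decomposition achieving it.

Treewidth 2.
One optimal decomposition is:
Bags: B1 = {0, 2, 3}  B2 = {2, 3, 5}  B3 = {0, 2, 4}  B4 = {0, 1, 2}  B5 = {2, 3, 6}
Tree: B1–B2, B1–B3, B3–B4, B2–B5

Every bag has size at most 3, so the width is 3 − 1 = 2 and tw(G) ≤ 2. On the other hand G contains the 3-clique {0, 1, 2}. A clique must lie in a single bag of any decomposition, so no decomposition can have width below 2. Hence tw(G) = 2 exactly.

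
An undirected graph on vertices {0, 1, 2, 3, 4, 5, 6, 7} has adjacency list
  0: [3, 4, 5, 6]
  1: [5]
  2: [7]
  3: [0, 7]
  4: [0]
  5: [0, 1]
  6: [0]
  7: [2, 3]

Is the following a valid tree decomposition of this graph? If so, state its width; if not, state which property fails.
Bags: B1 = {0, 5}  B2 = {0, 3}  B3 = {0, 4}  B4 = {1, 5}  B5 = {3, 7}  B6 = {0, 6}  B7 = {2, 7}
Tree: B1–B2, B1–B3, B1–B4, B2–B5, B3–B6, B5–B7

Every vertex of G appears in some bag (union = {0, 1, 2, 3, 4, 5, 6, 7}); every edge is covered by a bag; and for each vertex v the set of bags containing v is connected in the bag tree. The decomposition is therefore valid. The largest bag has 2 vertices, so the width is 1.

Yes; width 1.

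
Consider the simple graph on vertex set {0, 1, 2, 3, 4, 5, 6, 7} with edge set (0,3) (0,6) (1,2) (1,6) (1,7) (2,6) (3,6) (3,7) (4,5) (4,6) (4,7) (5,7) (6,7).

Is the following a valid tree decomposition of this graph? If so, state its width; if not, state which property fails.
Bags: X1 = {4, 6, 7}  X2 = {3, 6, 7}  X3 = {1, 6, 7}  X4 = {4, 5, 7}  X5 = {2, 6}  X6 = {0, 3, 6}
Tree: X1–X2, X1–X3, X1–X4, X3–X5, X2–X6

A tree decomposition must satisfy three properties: every vertex lies in some bag; for every edge, both endpoints lie together in some bag; and for every vertex, the bags containing it form a connected subtree. Here edge (1,2) lies in no bag, so the decomposition is invalid.

No — edge (1,2) lies in no bag.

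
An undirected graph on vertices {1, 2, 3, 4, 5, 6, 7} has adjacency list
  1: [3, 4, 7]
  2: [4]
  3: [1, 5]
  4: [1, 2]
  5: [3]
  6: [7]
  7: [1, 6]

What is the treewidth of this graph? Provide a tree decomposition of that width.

Every bag has size at most 2, so the width is 2 − 1 = 1 and tw(G) ≤ 1. G has an edge, so its treewidth is at least 1. Combining the bounds, tw(G) = 1.

Treewidth 1.
One optimal decomposition is:
Bags: B1 = {1, 3}  B2 = {1, 4}  B3 = {3, 5}  B4 = {1, 7}  B5 = {6, 7}  B6 = {2, 4}
Tree: B1–B2, B1–B3, B1–B4, B4–B5, B2–B6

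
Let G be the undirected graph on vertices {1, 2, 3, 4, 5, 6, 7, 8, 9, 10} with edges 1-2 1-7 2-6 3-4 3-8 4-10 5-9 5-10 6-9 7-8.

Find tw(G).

2

A width-2 tree decomposition is:
Bags: B1 = {1, 2, 7}  B2 = {2, 6, 7}  B3 = {6, 7, 9}  B4 = {5, 7, 9}  B5 = {5, 7, 10}  B6 = {4, 7, 10}  B7 = {3, 4, 7}  B8 = {3, 7, 8}
Tree: B1–B2, B2–B3, B3–B4, B4–B5, B5–B6, B6–B7, B7–B8
The largest bag has 3 vertices, giving width 2; this decomposition certifies tw(G) ≤ 2. The edges 7–1–2–6–9–5–10–4–3–8–7 form a cycle, so G is not a tree and its treewidth is at least 2. The upper and lower bounds meet at 2, so that is the treewidth.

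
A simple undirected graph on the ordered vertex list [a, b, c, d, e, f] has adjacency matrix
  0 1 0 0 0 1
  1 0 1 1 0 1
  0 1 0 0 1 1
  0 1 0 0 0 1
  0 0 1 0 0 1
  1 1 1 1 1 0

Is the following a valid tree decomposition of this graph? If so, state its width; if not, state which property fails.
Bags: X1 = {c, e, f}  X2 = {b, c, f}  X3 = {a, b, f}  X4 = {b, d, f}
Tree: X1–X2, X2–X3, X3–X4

Every vertex of G appears in some bag (union = {a, b, c, d, e, f}); every edge is covered by a bag; and for each vertex v the set of bags containing v is connected in the bag tree. The decomposition is therefore valid. The largest bag has 3 vertices, so the width is 2.

Yes; width 2.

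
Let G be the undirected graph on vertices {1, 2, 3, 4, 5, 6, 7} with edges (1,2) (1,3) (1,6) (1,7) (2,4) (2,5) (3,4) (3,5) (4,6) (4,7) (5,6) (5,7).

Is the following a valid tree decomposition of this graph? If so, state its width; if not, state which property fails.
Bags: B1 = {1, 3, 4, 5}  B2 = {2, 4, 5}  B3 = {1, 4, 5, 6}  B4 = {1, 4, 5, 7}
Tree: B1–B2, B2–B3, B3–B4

No — edge (1,2) lies in no bag.

A tree decomposition must satisfy three properties: every vertex lies in some bag; for every edge, both endpoints lie together in some bag; and for every vertex, the bags containing it form a connected subtree. Here edge (1,2) lies in no bag, so the decomposition is invalid.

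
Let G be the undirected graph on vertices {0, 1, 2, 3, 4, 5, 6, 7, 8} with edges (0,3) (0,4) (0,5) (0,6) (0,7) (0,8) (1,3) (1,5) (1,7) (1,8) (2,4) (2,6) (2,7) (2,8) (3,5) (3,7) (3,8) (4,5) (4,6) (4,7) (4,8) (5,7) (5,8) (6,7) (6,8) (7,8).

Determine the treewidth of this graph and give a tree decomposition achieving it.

Each bag holds 5 vertices, so the decomposition has width 4, which upper-bounds the treewidth. Conversely, {0, 3, 5, 7, 8} is a clique of size 5, and the vertices of any clique must share a bag in every tree decomposition; so some bag has ≥ 5 vertices and tw(G) ≥ 4. Combining the bounds, tw(G) = 4.

Treewidth 4.
Bags: B1 = {0, 4, 5, 7, 8}  B2 = {0, 4, 6, 7, 8}  B3 = {0, 3, 5, 7, 8}  B4 = {1, 3, 5, 7, 8}  B5 = {2, 4, 6, 7, 8}
Tree: B1–B2, B1–B3, B3–B4, B2–B5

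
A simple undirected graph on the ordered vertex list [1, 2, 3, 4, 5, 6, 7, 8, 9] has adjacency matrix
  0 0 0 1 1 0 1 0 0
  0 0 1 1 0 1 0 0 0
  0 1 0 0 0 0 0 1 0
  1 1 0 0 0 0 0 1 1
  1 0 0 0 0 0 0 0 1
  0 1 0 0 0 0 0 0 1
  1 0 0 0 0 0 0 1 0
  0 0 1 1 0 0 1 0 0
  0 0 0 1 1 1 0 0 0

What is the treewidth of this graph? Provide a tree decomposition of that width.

Treewidth 3.
One optimal decomposition is:
Bags: B1 = {1, 5, 7, 9}  B2 = {1, 4, 7, 9}  B3 = {4, 7, 8, 9}  B4 = {4, 6, 8, 9}  B5 = {2, 4, 6, 8}  B6 = {2, 3, 6, 8}
Tree: B1–B2, B2–B3, B3–B4, B4–B5, B5–B6

The largest bag has 4 vertices, giving width 3; this decomposition certifies tw(G) ≤ 3. For the lower bound: the 4 vertex sets {1,5,7}, {9}, {4}, {2,3,6,8} are disjoint, each induces a connected subgraph, and every pair is joined by at least one edge of G. Contracting each set to a single vertex therefore yields K_{4} as a minor, and since treewidth is minor-monotone, tw(G) ≥ tw(K_{4}) = 3. Combining the bounds, tw(G) = 3.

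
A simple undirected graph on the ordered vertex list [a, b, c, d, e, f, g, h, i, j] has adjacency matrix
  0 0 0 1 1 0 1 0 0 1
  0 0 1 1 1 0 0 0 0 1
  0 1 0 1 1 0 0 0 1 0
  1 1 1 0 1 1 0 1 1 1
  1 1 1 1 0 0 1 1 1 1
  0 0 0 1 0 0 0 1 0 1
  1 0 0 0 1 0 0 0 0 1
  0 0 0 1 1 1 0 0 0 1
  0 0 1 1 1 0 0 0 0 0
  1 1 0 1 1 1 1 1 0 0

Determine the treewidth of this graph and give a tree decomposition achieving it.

Each bag holds 4 vertices, so the decomposition has width 3, which upper-bounds the treewidth. For the lower bound, the 4 vertices {d, e, h, j} are pairwise adjacent, and any tree decomposition puts a clique entirely inside one bag — forcing width ≥ 3. Combining the bounds, tw(G) = 3.

Treewidth 3.
One optimal decomposition is:
Bags: B1 = {b, d, e, j}  B2 = {b, c, d, e}  B3 = {c, d, e, i}  B4 = {d, e, h, j}  B5 = {d, f, h, j}  B6 = {a, d, e, j}  B7 = {a, e, g, j}
Tree: B1–B2, B2–B3, B1–B4, B4–B5, B1–B6, B6–B7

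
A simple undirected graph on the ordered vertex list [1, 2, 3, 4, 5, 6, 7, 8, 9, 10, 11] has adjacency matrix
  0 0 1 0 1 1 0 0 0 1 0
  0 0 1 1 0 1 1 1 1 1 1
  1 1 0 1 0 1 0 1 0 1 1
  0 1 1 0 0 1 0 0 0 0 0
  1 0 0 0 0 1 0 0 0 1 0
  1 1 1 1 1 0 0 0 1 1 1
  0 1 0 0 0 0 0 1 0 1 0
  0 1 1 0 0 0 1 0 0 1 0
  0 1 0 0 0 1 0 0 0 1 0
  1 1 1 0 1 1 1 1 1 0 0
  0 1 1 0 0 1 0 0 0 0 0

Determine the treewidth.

A width-3 tree decomposition is:
Bags: B1 = {2, 3, 8, 10}  B2 = {2, 7, 8, 10}  B3 = {2, 3, 6, 10}  B4 = {1, 3, 6, 10}  B5 = {2, 6, 9, 10}  B6 = {1, 5, 6, 10}  B7 = {2, 3, 4, 6}  B8 = {2, 3, 6, 11}
Tree: B1–B2, B1–B3, B3–B4, B3–B5, B4–B6, B3–B7, B7–B8
Every bag has size at most 4, so the width is 4 − 1 = 3 and tw(G) ≤ 3. For the lower bound, the 4 vertices {1, 3, 6, 10} are pairwise adjacent, and any tree decomposition puts a clique entirely inside one bag — forcing width ≥ 3. Hence tw(G) = 3 exactly.

3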